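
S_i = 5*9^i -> [5, 45, 405, 3645, 32805]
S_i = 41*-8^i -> [41, -328, 2624, -20992, 167936]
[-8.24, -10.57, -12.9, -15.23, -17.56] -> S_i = -8.24 + -2.33*i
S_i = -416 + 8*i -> [-416, -408, -400, -392, -384]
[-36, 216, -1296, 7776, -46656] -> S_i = -36*-6^i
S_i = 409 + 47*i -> [409, 456, 503, 550, 597]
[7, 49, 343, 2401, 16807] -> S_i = 7*7^i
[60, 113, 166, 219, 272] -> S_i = 60 + 53*i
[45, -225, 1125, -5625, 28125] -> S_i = 45*-5^i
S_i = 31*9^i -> [31, 279, 2511, 22599, 203391]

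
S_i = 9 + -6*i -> [9, 3, -3, -9, -15]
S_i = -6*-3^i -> [-6, 18, -54, 162, -486]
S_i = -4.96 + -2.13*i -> [-4.96, -7.09, -9.22, -11.35, -13.48]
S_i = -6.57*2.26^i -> [-6.57, -14.85, -33.56, -75.84, -171.4]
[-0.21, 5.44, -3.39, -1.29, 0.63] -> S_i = Random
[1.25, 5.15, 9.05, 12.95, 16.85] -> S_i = 1.25 + 3.90*i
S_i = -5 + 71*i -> [-5, 66, 137, 208, 279]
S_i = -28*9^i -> [-28, -252, -2268, -20412, -183708]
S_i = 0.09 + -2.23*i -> [0.09, -2.14, -4.37, -6.6, -8.83]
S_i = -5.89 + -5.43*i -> [-5.89, -11.32, -16.75, -22.18, -27.61]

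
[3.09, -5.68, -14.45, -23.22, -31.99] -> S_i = 3.09 + -8.77*i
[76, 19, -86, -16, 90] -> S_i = Random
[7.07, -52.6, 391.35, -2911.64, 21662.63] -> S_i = 7.07*(-7.44)^i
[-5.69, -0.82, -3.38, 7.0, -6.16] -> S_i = Random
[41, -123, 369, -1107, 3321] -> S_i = 41*-3^i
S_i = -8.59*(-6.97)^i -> [-8.59, 59.87, -417.31, 2908.65, -20273.29]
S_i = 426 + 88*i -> [426, 514, 602, 690, 778]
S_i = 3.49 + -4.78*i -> [3.49, -1.29, -6.07, -10.85, -15.63]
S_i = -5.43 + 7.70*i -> [-5.43, 2.27, 9.97, 17.67, 25.37]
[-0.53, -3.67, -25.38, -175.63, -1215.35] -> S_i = -0.53*6.92^i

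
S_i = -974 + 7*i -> [-974, -967, -960, -953, -946]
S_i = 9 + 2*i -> [9, 11, 13, 15, 17]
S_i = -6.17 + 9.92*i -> [-6.17, 3.75, 13.67, 23.59, 33.51]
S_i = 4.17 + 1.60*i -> [4.17, 5.77, 7.37, 8.97, 10.57]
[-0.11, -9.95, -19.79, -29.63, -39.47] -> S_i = -0.11 + -9.84*i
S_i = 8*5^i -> [8, 40, 200, 1000, 5000]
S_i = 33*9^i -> [33, 297, 2673, 24057, 216513]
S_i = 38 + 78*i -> [38, 116, 194, 272, 350]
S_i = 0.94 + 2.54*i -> [0.94, 3.48, 6.02, 8.56, 11.1]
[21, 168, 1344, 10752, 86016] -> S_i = 21*8^i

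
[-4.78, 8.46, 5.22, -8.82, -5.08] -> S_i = Random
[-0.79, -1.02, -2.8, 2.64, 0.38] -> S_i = Random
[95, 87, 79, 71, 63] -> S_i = 95 + -8*i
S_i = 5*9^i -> [5, 45, 405, 3645, 32805]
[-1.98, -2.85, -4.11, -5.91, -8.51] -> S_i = -1.98*1.44^i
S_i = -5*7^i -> [-5, -35, -245, -1715, -12005]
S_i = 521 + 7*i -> [521, 528, 535, 542, 549]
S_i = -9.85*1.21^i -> [-9.85, -11.92, -14.42, -17.45, -21.11]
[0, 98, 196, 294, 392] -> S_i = 0 + 98*i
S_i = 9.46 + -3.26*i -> [9.46, 6.2, 2.94, -0.32, -3.58]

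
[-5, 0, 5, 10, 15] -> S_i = -5 + 5*i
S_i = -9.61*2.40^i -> [-9.61, -23.06, -55.35, -132.85, -318.84]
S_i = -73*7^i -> [-73, -511, -3577, -25039, -175273]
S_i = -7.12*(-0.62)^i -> [-7.12, 4.41, -2.74, 1.7, -1.05]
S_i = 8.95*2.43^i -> [8.95, 21.75, 52.85, 128.42, 312.07]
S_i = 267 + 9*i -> [267, 276, 285, 294, 303]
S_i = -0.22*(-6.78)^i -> [-0.22, 1.49, -10.11, 68.57, -464.88]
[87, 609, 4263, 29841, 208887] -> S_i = 87*7^i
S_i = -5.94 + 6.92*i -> [-5.94, 0.98, 7.9, 14.82, 21.74]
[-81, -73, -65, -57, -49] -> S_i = -81 + 8*i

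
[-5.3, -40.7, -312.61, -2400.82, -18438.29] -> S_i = -5.30*7.68^i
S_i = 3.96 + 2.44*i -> [3.96, 6.4, 8.84, 11.28, 13.72]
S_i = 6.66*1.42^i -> [6.66, 9.46, 13.43, 19.07, 27.08]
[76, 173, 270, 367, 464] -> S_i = 76 + 97*i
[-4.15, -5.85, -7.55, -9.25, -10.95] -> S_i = -4.15 + -1.70*i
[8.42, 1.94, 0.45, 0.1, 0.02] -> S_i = 8.42*0.23^i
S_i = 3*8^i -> [3, 24, 192, 1536, 12288]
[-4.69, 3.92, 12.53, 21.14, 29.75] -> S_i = -4.69 + 8.61*i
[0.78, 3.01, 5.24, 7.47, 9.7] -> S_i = 0.78 + 2.23*i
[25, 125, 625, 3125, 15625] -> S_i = 25*5^i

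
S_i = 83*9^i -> [83, 747, 6723, 60507, 544563]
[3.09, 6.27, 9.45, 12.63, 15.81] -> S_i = 3.09 + 3.18*i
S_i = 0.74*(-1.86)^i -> [0.74, -1.38, 2.56, -4.76, 8.86]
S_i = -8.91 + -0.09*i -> [-8.91, -9.0, -9.09, -9.18, -9.27]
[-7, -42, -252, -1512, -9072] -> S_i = -7*6^i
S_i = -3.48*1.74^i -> [-3.48, -6.06, -10.54, -18.33, -31.9]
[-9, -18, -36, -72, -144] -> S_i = -9*2^i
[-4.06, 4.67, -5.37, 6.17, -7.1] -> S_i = -4.06*(-1.15)^i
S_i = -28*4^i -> [-28, -112, -448, -1792, -7168]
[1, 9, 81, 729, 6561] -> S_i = 1*9^i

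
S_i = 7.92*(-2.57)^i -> [7.92, -20.35, 52.31, -134.44, 345.51]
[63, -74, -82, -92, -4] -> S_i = Random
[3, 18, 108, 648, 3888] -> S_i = 3*6^i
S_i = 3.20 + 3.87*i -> [3.2, 7.07, 10.94, 14.81, 18.68]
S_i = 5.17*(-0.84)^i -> [5.17, -4.34, 3.65, -3.06, 2.57]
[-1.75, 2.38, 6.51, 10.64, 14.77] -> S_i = -1.75 + 4.13*i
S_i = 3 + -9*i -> [3, -6, -15, -24, -33]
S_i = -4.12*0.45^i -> [-4.12, -1.85, -0.83, -0.38, -0.17]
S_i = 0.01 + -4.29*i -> [0.01, -4.28, -8.57, -12.86, -17.15]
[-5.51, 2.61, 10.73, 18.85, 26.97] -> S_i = -5.51 + 8.12*i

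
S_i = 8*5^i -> [8, 40, 200, 1000, 5000]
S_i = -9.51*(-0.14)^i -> [-9.51, 1.33, -0.19, 0.03, -0.0]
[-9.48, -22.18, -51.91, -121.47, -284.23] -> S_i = -9.48*2.34^i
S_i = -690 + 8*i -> [-690, -682, -674, -666, -658]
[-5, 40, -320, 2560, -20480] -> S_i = -5*-8^i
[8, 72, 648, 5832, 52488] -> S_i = 8*9^i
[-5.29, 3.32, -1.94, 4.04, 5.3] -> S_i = Random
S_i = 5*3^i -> [5, 15, 45, 135, 405]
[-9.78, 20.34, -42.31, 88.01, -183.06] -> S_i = -9.78*(-2.08)^i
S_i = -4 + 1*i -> [-4, -3, -2, -1, 0]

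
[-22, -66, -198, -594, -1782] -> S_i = -22*3^i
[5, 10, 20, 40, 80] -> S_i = 5*2^i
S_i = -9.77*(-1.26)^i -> [-9.77, 12.31, -15.51, 19.54, -24.63]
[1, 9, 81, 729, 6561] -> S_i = 1*9^i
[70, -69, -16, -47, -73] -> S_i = Random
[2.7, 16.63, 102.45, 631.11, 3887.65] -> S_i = 2.70*6.16^i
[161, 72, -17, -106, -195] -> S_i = 161 + -89*i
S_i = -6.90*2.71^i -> [-6.9, -18.7, -50.67, -137.33, -372.16]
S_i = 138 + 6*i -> [138, 144, 150, 156, 162]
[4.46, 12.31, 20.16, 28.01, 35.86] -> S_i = 4.46 + 7.85*i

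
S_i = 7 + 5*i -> [7, 12, 17, 22, 27]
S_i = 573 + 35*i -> [573, 608, 643, 678, 713]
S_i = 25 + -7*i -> [25, 18, 11, 4, -3]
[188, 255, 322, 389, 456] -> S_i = 188 + 67*i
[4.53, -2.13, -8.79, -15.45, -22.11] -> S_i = 4.53 + -6.66*i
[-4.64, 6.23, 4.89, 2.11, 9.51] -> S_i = Random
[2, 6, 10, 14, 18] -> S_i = 2 + 4*i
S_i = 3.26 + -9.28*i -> [3.26, -6.02, -15.3, -24.58, -33.86]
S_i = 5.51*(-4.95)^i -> [5.51, -27.27, 135.01, -668.29, 3308.05]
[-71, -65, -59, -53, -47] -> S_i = -71 + 6*i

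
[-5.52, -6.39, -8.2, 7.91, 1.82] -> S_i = Random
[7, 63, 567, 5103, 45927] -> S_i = 7*9^i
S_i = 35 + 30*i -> [35, 65, 95, 125, 155]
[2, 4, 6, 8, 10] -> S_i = 2 + 2*i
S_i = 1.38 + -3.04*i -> [1.38, -1.66, -4.7, -7.74, -10.78]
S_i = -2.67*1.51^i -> [-2.67, -4.03, -6.09, -9.19, -13.88]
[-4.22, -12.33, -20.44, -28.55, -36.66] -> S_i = -4.22 + -8.11*i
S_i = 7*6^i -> [7, 42, 252, 1512, 9072]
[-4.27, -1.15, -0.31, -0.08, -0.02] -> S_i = -4.27*0.27^i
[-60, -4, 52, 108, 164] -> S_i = -60 + 56*i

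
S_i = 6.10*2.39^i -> [6.1, 14.58, 34.84, 83.28, 199.03]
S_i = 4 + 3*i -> [4, 7, 10, 13, 16]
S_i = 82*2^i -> [82, 164, 328, 656, 1312]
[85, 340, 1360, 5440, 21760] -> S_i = 85*4^i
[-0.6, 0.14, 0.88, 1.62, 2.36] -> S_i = -0.60 + 0.74*i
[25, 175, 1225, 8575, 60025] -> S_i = 25*7^i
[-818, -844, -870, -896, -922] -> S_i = -818 + -26*i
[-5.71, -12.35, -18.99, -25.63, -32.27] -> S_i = -5.71 + -6.64*i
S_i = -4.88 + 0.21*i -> [-4.88, -4.67, -4.46, -4.25, -4.04]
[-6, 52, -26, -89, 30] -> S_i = Random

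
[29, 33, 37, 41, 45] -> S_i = 29 + 4*i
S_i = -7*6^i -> [-7, -42, -252, -1512, -9072]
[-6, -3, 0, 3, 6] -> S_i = -6 + 3*i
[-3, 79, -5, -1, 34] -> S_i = Random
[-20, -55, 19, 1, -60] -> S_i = Random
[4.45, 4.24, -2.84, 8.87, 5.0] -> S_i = Random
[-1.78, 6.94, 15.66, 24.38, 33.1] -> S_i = -1.78 + 8.72*i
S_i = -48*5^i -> [-48, -240, -1200, -6000, -30000]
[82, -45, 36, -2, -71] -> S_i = Random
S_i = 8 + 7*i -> [8, 15, 22, 29, 36]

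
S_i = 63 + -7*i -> [63, 56, 49, 42, 35]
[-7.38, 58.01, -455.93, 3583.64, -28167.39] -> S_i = -7.38*(-7.86)^i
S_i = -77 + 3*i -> [-77, -74, -71, -68, -65]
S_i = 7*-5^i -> [7, -35, 175, -875, 4375]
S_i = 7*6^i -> [7, 42, 252, 1512, 9072]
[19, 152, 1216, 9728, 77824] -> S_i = 19*8^i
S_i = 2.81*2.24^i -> [2.81, 6.29, 14.1, 31.58, 70.75]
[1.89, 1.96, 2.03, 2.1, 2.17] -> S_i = 1.89 + 0.07*i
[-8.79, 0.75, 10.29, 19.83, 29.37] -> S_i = -8.79 + 9.54*i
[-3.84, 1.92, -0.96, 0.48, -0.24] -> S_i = -3.84*(-0.50)^i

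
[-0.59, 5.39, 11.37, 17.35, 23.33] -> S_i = -0.59 + 5.98*i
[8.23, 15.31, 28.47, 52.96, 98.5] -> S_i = 8.23*1.86^i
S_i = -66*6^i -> [-66, -396, -2376, -14256, -85536]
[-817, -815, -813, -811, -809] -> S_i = -817 + 2*i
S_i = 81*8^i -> [81, 648, 5184, 41472, 331776]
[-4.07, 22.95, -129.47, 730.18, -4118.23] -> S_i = -4.07*(-5.64)^i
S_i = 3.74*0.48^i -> [3.74, 1.8, 0.86, 0.41, 0.2]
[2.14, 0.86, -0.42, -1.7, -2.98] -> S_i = 2.14 + -1.28*i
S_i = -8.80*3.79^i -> [-8.8, -33.35, -126.4, -479.07, -1815.68]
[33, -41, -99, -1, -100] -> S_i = Random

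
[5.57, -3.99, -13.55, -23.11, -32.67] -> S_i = 5.57 + -9.56*i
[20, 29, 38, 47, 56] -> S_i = 20 + 9*i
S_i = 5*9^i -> [5, 45, 405, 3645, 32805]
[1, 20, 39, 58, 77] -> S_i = 1 + 19*i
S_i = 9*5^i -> [9, 45, 225, 1125, 5625]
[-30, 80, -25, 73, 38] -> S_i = Random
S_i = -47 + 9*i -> [-47, -38, -29, -20, -11]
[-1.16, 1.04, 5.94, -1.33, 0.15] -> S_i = Random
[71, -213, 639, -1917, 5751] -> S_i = 71*-3^i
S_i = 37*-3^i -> [37, -111, 333, -999, 2997]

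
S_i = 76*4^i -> [76, 304, 1216, 4864, 19456]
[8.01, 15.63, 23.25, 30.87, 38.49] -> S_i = 8.01 + 7.62*i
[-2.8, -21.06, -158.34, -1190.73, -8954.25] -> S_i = -2.80*7.52^i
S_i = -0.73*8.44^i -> [-0.73, -6.16, -52.0, -438.88, -3704.18]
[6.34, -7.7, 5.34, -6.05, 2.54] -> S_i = Random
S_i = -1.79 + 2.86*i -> [-1.79, 1.07, 3.93, 6.79, 9.65]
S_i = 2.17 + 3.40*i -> [2.17, 5.57, 8.97, 12.37, 15.77]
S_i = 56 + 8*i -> [56, 64, 72, 80, 88]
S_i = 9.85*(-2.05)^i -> [9.85, -20.19, 41.39, -84.86, 173.96]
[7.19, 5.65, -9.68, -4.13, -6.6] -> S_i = Random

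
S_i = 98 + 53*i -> [98, 151, 204, 257, 310]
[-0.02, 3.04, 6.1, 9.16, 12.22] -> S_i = -0.02 + 3.06*i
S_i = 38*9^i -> [38, 342, 3078, 27702, 249318]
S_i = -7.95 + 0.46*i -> [-7.95, -7.49, -7.03, -6.57, -6.11]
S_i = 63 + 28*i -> [63, 91, 119, 147, 175]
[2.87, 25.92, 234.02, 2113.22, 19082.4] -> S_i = 2.87*9.03^i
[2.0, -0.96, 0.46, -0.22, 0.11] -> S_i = 2.00*(-0.48)^i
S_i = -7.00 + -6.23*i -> [-7.0, -13.23, -19.46, -25.69, -31.92]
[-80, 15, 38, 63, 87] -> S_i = Random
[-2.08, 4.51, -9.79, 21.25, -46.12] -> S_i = -2.08*(-2.17)^i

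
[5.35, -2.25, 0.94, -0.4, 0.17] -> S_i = 5.35*(-0.42)^i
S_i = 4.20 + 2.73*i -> [4.2, 6.93, 9.66, 12.39, 15.12]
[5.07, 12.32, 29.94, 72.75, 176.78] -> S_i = 5.07*2.43^i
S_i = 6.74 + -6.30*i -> [6.74, 0.44, -5.86, -12.16, -18.46]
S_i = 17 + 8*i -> [17, 25, 33, 41, 49]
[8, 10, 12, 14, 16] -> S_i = 8 + 2*i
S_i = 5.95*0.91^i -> [5.95, 5.41, 4.93, 4.48, 4.08]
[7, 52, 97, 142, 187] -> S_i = 7 + 45*i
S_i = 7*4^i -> [7, 28, 112, 448, 1792]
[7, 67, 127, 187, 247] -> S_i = 7 + 60*i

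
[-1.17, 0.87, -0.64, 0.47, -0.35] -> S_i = -1.17*(-0.74)^i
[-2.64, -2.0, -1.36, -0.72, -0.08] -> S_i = -2.64 + 0.64*i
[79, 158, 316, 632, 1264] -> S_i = 79*2^i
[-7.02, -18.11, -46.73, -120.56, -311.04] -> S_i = -7.02*2.58^i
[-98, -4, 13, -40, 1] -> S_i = Random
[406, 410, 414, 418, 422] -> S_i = 406 + 4*i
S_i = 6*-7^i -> [6, -42, 294, -2058, 14406]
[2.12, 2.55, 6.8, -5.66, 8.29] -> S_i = Random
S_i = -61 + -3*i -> [-61, -64, -67, -70, -73]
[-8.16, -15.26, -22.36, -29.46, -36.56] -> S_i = -8.16 + -7.10*i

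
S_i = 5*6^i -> [5, 30, 180, 1080, 6480]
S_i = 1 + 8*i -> [1, 9, 17, 25, 33]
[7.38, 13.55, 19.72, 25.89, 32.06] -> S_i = 7.38 + 6.17*i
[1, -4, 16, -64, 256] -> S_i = 1*-4^i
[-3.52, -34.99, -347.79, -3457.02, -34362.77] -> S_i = -3.52*9.94^i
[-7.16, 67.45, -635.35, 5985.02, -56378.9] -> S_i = -7.16*(-9.42)^i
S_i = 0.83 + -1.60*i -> [0.83, -0.77, -2.37, -3.97, -5.57]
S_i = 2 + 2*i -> [2, 4, 6, 8, 10]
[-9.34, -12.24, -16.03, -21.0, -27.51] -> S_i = -9.34*1.31^i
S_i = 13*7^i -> [13, 91, 637, 4459, 31213]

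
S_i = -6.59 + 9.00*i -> [-6.59, 2.41, 11.41, 20.41, 29.41]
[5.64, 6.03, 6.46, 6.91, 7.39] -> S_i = 5.64*1.07^i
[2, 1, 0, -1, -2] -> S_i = 2 + -1*i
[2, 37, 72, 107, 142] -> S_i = 2 + 35*i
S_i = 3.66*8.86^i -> [3.66, 32.43, 287.31, 2545.55, 22553.61]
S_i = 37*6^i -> [37, 222, 1332, 7992, 47952]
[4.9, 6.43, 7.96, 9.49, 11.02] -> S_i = 4.90 + 1.53*i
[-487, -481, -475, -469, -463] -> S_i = -487 + 6*i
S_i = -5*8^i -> [-5, -40, -320, -2560, -20480]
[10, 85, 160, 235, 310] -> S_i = 10 + 75*i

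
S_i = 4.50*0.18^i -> [4.5, 0.81, 0.15, 0.03, 0.0]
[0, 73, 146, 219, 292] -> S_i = 0 + 73*i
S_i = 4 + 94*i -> [4, 98, 192, 286, 380]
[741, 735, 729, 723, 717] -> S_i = 741 + -6*i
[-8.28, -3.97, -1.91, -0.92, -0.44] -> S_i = -8.28*0.48^i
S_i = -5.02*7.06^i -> [-5.02, -35.44, -250.21, -1766.52, -12471.61]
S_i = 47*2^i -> [47, 94, 188, 376, 752]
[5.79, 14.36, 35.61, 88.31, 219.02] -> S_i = 5.79*2.48^i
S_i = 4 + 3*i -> [4, 7, 10, 13, 16]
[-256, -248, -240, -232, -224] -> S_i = -256 + 8*i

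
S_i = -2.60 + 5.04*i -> [-2.6, 2.44, 7.48, 12.52, 17.56]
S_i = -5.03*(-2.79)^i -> [-5.03, 14.03, -39.15, 109.24, -304.78]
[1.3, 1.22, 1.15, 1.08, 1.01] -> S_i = 1.30*0.94^i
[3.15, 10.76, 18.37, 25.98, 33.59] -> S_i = 3.15 + 7.61*i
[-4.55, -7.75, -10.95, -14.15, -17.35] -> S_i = -4.55 + -3.20*i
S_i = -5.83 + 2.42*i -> [-5.83, -3.41, -0.99, 1.43, 3.85]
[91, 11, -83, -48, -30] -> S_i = Random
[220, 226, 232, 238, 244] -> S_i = 220 + 6*i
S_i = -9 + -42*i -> [-9, -51, -93, -135, -177]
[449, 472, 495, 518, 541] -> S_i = 449 + 23*i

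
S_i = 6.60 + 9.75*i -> [6.6, 16.35, 26.1, 35.85, 45.6]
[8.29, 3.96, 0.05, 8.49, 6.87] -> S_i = Random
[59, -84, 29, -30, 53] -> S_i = Random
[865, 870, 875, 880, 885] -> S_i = 865 + 5*i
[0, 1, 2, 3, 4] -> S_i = 0 + 1*i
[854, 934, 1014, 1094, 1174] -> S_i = 854 + 80*i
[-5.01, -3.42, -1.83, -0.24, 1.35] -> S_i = -5.01 + 1.59*i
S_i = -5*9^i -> [-5, -45, -405, -3645, -32805]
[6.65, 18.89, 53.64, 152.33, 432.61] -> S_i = 6.65*2.84^i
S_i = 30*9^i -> [30, 270, 2430, 21870, 196830]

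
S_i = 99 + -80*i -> [99, 19, -61, -141, -221]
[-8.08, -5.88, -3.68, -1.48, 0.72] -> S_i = -8.08 + 2.20*i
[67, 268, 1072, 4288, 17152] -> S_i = 67*4^i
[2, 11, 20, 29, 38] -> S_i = 2 + 9*i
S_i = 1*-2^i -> [1, -2, 4, -8, 16]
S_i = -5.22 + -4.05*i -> [-5.22, -9.27, -13.32, -17.37, -21.42]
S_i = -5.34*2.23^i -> [-5.34, -11.91, -26.56, -59.22, -132.06]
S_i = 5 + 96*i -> [5, 101, 197, 293, 389]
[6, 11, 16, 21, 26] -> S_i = 6 + 5*i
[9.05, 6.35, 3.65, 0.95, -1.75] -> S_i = 9.05 + -2.70*i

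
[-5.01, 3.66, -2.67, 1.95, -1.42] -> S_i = -5.01*(-0.73)^i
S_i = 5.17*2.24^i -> [5.17, 11.58, 25.94, 58.11, 130.16]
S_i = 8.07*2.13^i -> [8.07, 17.19, 36.61, 77.99, 166.11]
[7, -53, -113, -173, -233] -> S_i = 7 + -60*i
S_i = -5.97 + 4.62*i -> [-5.97, -1.35, 3.27, 7.89, 12.51]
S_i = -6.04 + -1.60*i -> [-6.04, -7.64, -9.24, -10.84, -12.44]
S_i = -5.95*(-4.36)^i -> [-5.95, 25.94, -113.11, 493.15, -2150.12]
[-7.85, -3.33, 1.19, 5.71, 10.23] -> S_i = -7.85 + 4.52*i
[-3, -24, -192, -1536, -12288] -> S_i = -3*8^i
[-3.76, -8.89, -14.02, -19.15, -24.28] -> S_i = -3.76 + -5.13*i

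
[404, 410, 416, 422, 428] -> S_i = 404 + 6*i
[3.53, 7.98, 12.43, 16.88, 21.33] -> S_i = 3.53 + 4.45*i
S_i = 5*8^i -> [5, 40, 320, 2560, 20480]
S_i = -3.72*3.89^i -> [-3.72, -14.47, -56.29, -218.97, -851.81]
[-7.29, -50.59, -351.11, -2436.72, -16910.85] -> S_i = -7.29*6.94^i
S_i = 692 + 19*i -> [692, 711, 730, 749, 768]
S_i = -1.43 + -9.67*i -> [-1.43, -11.1, -20.77, -30.44, -40.11]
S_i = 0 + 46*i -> [0, 46, 92, 138, 184]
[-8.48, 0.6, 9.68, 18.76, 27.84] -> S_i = -8.48 + 9.08*i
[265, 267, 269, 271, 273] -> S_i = 265 + 2*i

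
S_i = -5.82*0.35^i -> [-5.82, -2.04, -0.71, -0.25, -0.09]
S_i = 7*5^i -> [7, 35, 175, 875, 4375]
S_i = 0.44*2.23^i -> [0.44, 0.98, 2.19, 4.88, 10.88]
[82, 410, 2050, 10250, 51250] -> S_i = 82*5^i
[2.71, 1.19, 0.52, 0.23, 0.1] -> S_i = 2.71*0.44^i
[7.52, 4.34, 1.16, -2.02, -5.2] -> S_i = 7.52 + -3.18*i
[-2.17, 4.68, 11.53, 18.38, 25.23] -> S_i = -2.17 + 6.85*i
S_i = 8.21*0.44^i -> [8.21, 3.61, 1.59, 0.7, 0.31]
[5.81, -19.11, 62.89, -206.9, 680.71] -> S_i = 5.81*(-3.29)^i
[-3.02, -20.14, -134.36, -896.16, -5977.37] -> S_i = -3.02*6.67^i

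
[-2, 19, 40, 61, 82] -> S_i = -2 + 21*i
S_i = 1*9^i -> [1, 9, 81, 729, 6561]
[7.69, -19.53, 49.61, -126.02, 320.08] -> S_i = 7.69*(-2.54)^i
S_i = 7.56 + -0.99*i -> [7.56, 6.57, 5.58, 4.59, 3.6]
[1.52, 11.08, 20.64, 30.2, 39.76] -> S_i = 1.52 + 9.56*i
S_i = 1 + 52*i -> [1, 53, 105, 157, 209]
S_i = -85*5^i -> [-85, -425, -2125, -10625, -53125]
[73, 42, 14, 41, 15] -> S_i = Random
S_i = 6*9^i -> [6, 54, 486, 4374, 39366]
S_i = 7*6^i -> [7, 42, 252, 1512, 9072]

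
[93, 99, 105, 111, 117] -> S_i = 93 + 6*i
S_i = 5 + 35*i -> [5, 40, 75, 110, 145]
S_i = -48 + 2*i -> [-48, -46, -44, -42, -40]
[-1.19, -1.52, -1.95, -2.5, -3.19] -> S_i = -1.19*1.28^i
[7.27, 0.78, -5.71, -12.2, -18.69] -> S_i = 7.27 + -6.49*i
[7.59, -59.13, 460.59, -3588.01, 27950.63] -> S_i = 7.59*(-7.79)^i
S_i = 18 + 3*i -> [18, 21, 24, 27, 30]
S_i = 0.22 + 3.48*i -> [0.22, 3.7, 7.18, 10.66, 14.14]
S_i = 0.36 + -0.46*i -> [0.36, -0.1, -0.56, -1.02, -1.48]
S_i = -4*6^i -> [-4, -24, -144, -864, -5184]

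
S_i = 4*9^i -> [4, 36, 324, 2916, 26244]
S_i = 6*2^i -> [6, 12, 24, 48, 96]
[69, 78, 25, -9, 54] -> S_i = Random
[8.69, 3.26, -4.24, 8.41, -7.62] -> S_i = Random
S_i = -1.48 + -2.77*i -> [-1.48, -4.25, -7.02, -9.79, -12.56]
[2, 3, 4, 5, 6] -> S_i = 2 + 1*i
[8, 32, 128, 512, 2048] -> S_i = 8*4^i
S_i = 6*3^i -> [6, 18, 54, 162, 486]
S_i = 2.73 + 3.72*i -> [2.73, 6.45, 10.17, 13.89, 17.61]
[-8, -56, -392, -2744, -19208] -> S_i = -8*7^i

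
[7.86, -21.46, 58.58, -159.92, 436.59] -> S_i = 7.86*(-2.73)^i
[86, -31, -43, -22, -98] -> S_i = Random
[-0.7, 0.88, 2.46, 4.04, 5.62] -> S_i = -0.70 + 1.58*i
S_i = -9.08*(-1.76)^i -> [-9.08, 15.98, -28.13, 49.5, -87.12]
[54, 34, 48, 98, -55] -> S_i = Random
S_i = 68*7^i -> [68, 476, 3332, 23324, 163268]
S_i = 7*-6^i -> [7, -42, 252, -1512, 9072]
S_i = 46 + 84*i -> [46, 130, 214, 298, 382]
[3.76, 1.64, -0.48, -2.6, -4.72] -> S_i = 3.76 + -2.12*i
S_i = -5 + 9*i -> [-5, 4, 13, 22, 31]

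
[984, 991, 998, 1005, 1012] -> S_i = 984 + 7*i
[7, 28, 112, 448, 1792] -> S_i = 7*4^i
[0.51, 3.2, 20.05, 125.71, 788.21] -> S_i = 0.51*6.27^i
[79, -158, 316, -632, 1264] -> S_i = 79*-2^i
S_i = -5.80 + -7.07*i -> [-5.8, -12.87, -19.94, -27.01, -34.08]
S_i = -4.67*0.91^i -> [-4.67, -4.25, -3.87, -3.52, -3.2]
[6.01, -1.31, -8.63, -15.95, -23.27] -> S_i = 6.01 + -7.32*i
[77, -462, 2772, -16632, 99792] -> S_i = 77*-6^i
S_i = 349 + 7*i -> [349, 356, 363, 370, 377]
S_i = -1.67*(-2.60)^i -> [-1.67, 4.34, -11.29, 29.35, -76.31]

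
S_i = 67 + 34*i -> [67, 101, 135, 169, 203]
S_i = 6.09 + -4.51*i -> [6.09, 1.58, -2.93, -7.44, -11.95]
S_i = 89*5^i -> [89, 445, 2225, 11125, 55625]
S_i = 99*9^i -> [99, 891, 8019, 72171, 649539]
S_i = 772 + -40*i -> [772, 732, 692, 652, 612]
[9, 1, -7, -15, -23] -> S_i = 9 + -8*i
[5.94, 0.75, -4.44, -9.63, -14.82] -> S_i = 5.94 + -5.19*i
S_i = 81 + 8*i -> [81, 89, 97, 105, 113]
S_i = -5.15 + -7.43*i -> [-5.15, -12.58, -20.01, -27.44, -34.87]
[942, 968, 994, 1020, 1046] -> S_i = 942 + 26*i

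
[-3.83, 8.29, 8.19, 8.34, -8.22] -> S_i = Random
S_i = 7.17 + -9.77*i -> [7.17, -2.6, -12.37, -22.14, -31.91]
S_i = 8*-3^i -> [8, -24, 72, -216, 648]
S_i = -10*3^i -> [-10, -30, -90, -270, -810]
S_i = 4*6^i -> [4, 24, 144, 864, 5184]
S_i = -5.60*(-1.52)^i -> [-5.6, 8.51, -12.94, 19.67, -29.89]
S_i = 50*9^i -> [50, 450, 4050, 36450, 328050]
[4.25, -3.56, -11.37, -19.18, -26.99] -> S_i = 4.25 + -7.81*i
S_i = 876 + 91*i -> [876, 967, 1058, 1149, 1240]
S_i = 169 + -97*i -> [169, 72, -25, -122, -219]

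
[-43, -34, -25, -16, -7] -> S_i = -43 + 9*i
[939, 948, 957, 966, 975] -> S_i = 939 + 9*i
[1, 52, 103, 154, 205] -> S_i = 1 + 51*i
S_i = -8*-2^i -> [-8, 16, -32, 64, -128]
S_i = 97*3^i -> [97, 291, 873, 2619, 7857]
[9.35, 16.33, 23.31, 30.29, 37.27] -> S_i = 9.35 + 6.98*i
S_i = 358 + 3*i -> [358, 361, 364, 367, 370]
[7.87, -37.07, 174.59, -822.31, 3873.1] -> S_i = 7.87*(-4.71)^i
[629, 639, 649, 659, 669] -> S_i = 629 + 10*i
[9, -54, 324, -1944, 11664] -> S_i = 9*-6^i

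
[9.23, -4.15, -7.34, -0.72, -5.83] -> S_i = Random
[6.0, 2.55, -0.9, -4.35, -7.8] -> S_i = 6.00 + -3.45*i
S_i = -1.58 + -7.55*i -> [-1.58, -9.13, -16.68, -24.23, -31.78]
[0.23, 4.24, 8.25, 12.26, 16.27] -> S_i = 0.23 + 4.01*i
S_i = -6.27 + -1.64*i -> [-6.27, -7.91, -9.55, -11.19, -12.83]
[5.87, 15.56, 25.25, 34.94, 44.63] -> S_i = 5.87 + 9.69*i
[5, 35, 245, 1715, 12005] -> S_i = 5*7^i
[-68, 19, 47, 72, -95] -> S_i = Random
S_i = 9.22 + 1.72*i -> [9.22, 10.94, 12.66, 14.38, 16.1]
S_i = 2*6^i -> [2, 12, 72, 432, 2592]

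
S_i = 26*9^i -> [26, 234, 2106, 18954, 170586]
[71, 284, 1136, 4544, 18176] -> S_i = 71*4^i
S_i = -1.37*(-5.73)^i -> [-1.37, 7.85, -44.98, 257.74, -1476.86]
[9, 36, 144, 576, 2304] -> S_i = 9*4^i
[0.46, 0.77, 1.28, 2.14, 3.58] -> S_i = 0.46*1.67^i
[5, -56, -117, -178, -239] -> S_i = 5 + -61*i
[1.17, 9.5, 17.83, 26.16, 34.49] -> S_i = 1.17 + 8.33*i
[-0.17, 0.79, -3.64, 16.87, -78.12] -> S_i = -0.17*(-4.63)^i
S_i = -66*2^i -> [-66, -132, -264, -528, -1056]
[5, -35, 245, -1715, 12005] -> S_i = 5*-7^i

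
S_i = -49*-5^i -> [-49, 245, -1225, 6125, -30625]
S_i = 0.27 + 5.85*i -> [0.27, 6.12, 11.97, 17.82, 23.67]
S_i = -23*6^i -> [-23, -138, -828, -4968, -29808]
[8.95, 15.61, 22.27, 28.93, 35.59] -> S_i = 8.95 + 6.66*i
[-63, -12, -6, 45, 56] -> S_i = Random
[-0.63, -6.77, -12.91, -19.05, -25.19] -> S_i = -0.63 + -6.14*i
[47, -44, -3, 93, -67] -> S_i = Random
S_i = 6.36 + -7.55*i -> [6.36, -1.19, -8.74, -16.29, -23.84]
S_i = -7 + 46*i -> [-7, 39, 85, 131, 177]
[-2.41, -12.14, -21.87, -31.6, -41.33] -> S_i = -2.41 + -9.73*i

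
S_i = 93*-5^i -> [93, -465, 2325, -11625, 58125]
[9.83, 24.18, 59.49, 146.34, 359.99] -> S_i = 9.83*2.46^i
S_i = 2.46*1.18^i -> [2.46, 2.9, 3.43, 4.04, 4.77]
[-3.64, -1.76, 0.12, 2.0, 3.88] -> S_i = -3.64 + 1.88*i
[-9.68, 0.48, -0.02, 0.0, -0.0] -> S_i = -9.68*(-0.05)^i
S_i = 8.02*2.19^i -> [8.02, 17.56, 38.46, 84.24, 184.48]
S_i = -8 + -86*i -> [-8, -94, -180, -266, -352]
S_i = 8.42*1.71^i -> [8.42, 14.4, 24.62, 42.1, 71.99]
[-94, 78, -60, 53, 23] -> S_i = Random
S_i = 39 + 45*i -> [39, 84, 129, 174, 219]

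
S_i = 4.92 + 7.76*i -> [4.92, 12.68, 20.44, 28.2, 35.96]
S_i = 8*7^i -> [8, 56, 392, 2744, 19208]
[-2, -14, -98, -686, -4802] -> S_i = -2*7^i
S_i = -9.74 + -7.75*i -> [-9.74, -17.49, -25.24, -32.99, -40.74]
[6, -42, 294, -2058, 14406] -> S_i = 6*-7^i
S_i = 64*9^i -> [64, 576, 5184, 46656, 419904]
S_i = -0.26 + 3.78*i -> [-0.26, 3.52, 7.3, 11.08, 14.86]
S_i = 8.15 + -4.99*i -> [8.15, 3.16, -1.83, -6.82, -11.81]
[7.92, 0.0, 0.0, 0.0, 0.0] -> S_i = 7.92*0.00^i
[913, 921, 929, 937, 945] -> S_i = 913 + 8*i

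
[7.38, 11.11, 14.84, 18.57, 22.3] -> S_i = 7.38 + 3.73*i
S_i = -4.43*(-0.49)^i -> [-4.43, 2.17, -1.06, 0.52, -0.26]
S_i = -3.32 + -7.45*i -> [-3.32, -10.77, -18.22, -25.67, -33.12]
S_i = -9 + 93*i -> [-9, 84, 177, 270, 363]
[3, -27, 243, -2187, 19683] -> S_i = 3*-9^i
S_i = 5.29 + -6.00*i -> [5.29, -0.71, -6.71, -12.71, -18.71]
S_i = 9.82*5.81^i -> [9.82, 57.05, 331.48, 1925.93, 11189.64]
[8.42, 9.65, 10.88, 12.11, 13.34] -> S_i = 8.42 + 1.23*i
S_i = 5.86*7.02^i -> [5.86, 41.14, 288.78, 2027.26, 14231.35]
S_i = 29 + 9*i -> [29, 38, 47, 56, 65]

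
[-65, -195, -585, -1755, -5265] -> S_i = -65*3^i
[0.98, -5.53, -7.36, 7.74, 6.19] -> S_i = Random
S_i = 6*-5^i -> [6, -30, 150, -750, 3750]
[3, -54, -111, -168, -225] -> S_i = 3 + -57*i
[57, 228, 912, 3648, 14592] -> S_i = 57*4^i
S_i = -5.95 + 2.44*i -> [-5.95, -3.51, -1.07, 1.37, 3.81]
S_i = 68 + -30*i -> [68, 38, 8, -22, -52]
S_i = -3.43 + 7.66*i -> [-3.43, 4.23, 11.89, 19.55, 27.21]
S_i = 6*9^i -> [6, 54, 486, 4374, 39366]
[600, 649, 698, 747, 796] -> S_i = 600 + 49*i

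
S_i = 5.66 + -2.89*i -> [5.66, 2.77, -0.12, -3.01, -5.9]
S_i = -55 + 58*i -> [-55, 3, 61, 119, 177]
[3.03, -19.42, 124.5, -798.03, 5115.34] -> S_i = 3.03*(-6.41)^i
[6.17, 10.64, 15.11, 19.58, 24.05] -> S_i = 6.17 + 4.47*i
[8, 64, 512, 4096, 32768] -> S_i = 8*8^i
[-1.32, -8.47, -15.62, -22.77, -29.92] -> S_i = -1.32 + -7.15*i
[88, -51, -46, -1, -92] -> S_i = Random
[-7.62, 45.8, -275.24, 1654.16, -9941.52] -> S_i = -7.62*(-6.01)^i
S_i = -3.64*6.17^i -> [-3.64, -22.46, -138.57, -854.98, -5275.24]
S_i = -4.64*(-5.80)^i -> [-4.64, 26.91, -156.09, 905.32, -5250.85]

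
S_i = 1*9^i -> [1, 9, 81, 729, 6561]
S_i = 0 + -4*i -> [0, -4, -8, -12, -16]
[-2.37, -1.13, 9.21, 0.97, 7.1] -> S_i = Random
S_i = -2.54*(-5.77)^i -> [-2.54, 14.66, -84.56, 487.93, -2815.38]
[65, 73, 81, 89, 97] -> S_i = 65 + 8*i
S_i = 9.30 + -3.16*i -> [9.3, 6.14, 2.98, -0.18, -3.34]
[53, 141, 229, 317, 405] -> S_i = 53 + 88*i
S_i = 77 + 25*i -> [77, 102, 127, 152, 177]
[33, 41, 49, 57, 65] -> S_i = 33 + 8*i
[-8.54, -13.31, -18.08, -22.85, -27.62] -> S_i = -8.54 + -4.77*i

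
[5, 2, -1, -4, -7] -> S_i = 5 + -3*i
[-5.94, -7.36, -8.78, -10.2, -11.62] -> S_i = -5.94 + -1.42*i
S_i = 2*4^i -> [2, 8, 32, 128, 512]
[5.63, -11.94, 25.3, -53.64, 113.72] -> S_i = 5.63*(-2.12)^i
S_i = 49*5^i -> [49, 245, 1225, 6125, 30625]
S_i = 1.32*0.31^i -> [1.32, 0.41, 0.13, 0.04, 0.01]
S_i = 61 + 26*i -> [61, 87, 113, 139, 165]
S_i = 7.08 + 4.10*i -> [7.08, 11.18, 15.28, 19.38, 23.48]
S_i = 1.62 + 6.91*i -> [1.62, 8.53, 15.44, 22.35, 29.26]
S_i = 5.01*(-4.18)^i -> [5.01, -20.94, 87.54, -365.9, 1529.48]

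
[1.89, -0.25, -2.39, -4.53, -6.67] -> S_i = 1.89 + -2.14*i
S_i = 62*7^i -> [62, 434, 3038, 21266, 148862]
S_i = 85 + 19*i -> [85, 104, 123, 142, 161]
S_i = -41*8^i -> [-41, -328, -2624, -20992, -167936]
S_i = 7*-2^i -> [7, -14, 28, -56, 112]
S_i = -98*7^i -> [-98, -686, -4802, -33614, -235298]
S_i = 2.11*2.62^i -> [2.11, 5.53, 14.48, 37.95, 99.42]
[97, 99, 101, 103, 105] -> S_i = 97 + 2*i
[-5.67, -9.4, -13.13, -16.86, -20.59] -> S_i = -5.67 + -3.73*i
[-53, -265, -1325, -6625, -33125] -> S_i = -53*5^i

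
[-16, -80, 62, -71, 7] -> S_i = Random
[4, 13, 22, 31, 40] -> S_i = 4 + 9*i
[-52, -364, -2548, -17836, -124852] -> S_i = -52*7^i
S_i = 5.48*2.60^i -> [5.48, 14.25, 37.04, 96.32, 250.42]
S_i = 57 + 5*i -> [57, 62, 67, 72, 77]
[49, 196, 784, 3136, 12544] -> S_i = 49*4^i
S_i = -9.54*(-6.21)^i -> [-9.54, 59.24, -367.9, 2284.67, -14187.79]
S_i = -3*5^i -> [-3, -15, -75, -375, -1875]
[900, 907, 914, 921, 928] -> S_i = 900 + 7*i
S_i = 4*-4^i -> [4, -16, 64, -256, 1024]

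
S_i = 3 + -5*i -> [3, -2, -7, -12, -17]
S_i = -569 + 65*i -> [-569, -504, -439, -374, -309]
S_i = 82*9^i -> [82, 738, 6642, 59778, 538002]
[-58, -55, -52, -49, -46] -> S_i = -58 + 3*i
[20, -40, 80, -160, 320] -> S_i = 20*-2^i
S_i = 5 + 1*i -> [5, 6, 7, 8, 9]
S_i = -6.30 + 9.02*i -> [-6.3, 2.72, 11.74, 20.76, 29.78]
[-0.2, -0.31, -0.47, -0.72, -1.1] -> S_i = -0.20*1.53^i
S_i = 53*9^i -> [53, 477, 4293, 38637, 347733]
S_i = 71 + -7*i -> [71, 64, 57, 50, 43]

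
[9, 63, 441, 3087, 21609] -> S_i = 9*7^i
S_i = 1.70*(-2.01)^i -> [1.7, -3.42, 6.87, -13.81, 27.75]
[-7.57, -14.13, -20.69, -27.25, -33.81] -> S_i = -7.57 + -6.56*i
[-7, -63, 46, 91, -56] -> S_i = Random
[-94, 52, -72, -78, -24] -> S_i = Random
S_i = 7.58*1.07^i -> [7.58, 8.11, 8.68, 9.29, 9.94]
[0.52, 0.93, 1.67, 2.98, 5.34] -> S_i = 0.52*1.79^i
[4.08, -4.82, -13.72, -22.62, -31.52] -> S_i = 4.08 + -8.90*i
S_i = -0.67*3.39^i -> [-0.67, -2.27, -7.7, -26.1, -88.49]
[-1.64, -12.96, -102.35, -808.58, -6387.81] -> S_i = -1.64*7.90^i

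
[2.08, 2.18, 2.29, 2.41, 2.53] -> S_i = 2.08*1.05^i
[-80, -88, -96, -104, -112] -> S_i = -80 + -8*i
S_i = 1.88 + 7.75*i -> [1.88, 9.63, 17.38, 25.13, 32.88]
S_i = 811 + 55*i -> [811, 866, 921, 976, 1031]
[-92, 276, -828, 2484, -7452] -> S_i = -92*-3^i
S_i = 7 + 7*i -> [7, 14, 21, 28, 35]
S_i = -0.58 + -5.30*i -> [-0.58, -5.88, -11.18, -16.48, -21.78]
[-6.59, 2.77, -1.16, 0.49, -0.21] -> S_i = -6.59*(-0.42)^i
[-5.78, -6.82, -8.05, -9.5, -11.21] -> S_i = -5.78*1.18^i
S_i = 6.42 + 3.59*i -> [6.42, 10.01, 13.6, 17.19, 20.78]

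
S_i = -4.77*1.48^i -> [-4.77, -7.06, -10.45, -15.46, -22.89]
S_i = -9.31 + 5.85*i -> [-9.31, -3.46, 2.39, 8.24, 14.09]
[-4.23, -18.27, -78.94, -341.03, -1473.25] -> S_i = -4.23*4.32^i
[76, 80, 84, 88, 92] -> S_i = 76 + 4*i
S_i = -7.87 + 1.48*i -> [-7.87, -6.39, -4.91, -3.43, -1.95]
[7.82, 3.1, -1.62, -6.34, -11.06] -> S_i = 7.82 + -4.72*i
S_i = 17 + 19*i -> [17, 36, 55, 74, 93]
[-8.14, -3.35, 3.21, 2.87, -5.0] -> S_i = Random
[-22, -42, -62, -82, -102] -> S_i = -22 + -20*i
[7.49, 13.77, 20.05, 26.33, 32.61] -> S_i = 7.49 + 6.28*i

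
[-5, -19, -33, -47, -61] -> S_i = -5 + -14*i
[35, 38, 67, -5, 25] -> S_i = Random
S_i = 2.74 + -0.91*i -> [2.74, 1.83, 0.92, 0.01, -0.9]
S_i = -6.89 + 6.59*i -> [-6.89, -0.3, 6.29, 12.88, 19.47]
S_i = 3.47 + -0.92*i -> [3.47, 2.55, 1.63, 0.71, -0.21]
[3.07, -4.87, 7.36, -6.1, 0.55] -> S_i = Random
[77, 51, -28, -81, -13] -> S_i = Random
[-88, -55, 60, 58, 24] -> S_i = Random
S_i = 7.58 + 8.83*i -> [7.58, 16.41, 25.24, 34.07, 42.9]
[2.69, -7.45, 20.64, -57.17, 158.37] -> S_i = 2.69*(-2.77)^i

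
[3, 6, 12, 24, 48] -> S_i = 3*2^i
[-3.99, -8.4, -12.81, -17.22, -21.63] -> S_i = -3.99 + -4.41*i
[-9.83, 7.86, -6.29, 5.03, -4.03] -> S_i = -9.83*(-0.80)^i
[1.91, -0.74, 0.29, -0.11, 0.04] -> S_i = 1.91*(-0.39)^i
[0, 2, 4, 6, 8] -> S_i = 0 + 2*i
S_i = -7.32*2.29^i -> [-7.32, -16.76, -38.39, -87.91, -201.3]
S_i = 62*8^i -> [62, 496, 3968, 31744, 253952]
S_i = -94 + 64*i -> [-94, -30, 34, 98, 162]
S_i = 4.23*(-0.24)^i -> [4.23, -1.02, 0.24, -0.06, 0.01]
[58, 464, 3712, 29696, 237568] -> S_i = 58*8^i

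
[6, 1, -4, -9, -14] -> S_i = 6 + -5*i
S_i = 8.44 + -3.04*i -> [8.44, 5.4, 2.36, -0.68, -3.72]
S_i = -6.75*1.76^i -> [-6.75, -11.88, -20.91, -36.8, -64.77]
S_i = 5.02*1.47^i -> [5.02, 7.38, 10.85, 15.95, 23.44]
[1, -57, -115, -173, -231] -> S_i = 1 + -58*i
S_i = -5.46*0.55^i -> [-5.46, -3.0, -1.65, -0.91, -0.5]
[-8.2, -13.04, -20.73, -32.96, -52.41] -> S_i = -8.20*1.59^i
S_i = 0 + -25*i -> [0, -25, -50, -75, -100]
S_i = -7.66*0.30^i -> [-7.66, -2.3, -0.69, -0.21, -0.06]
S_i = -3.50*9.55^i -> [-3.5, -33.43, -319.21, -3048.44, -29112.64]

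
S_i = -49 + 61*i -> [-49, 12, 73, 134, 195]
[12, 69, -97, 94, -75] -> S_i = Random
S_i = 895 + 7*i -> [895, 902, 909, 916, 923]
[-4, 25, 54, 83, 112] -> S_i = -4 + 29*i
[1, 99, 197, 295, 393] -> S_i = 1 + 98*i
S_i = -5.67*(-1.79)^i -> [-5.67, 10.15, -18.17, 32.52, -58.21]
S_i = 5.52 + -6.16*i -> [5.52, -0.64, -6.8, -12.96, -19.12]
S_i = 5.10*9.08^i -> [5.1, 46.31, 420.48, 3817.93, 34666.79]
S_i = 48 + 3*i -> [48, 51, 54, 57, 60]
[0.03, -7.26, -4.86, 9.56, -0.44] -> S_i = Random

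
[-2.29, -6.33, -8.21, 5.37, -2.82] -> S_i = Random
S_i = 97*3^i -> [97, 291, 873, 2619, 7857]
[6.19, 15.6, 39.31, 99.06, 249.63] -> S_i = 6.19*2.52^i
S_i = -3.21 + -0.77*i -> [-3.21, -3.98, -4.75, -5.52, -6.29]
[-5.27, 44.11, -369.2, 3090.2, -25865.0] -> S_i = -5.27*(-8.37)^i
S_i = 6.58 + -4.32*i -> [6.58, 2.26, -2.06, -6.38, -10.7]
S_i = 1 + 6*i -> [1, 7, 13, 19, 25]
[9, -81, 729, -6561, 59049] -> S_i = 9*-9^i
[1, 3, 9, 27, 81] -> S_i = 1*3^i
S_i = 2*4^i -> [2, 8, 32, 128, 512]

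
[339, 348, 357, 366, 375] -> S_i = 339 + 9*i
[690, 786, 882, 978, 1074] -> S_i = 690 + 96*i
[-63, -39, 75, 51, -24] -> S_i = Random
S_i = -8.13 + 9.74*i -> [-8.13, 1.61, 11.35, 21.09, 30.83]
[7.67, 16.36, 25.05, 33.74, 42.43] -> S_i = 7.67 + 8.69*i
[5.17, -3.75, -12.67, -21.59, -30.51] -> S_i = 5.17 + -8.92*i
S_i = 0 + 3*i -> [0, 3, 6, 9, 12]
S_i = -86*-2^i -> [-86, 172, -344, 688, -1376]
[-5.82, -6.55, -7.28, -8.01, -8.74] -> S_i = -5.82 + -0.73*i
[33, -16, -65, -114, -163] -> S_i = 33 + -49*i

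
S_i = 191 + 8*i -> [191, 199, 207, 215, 223]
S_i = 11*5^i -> [11, 55, 275, 1375, 6875]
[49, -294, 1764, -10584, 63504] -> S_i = 49*-6^i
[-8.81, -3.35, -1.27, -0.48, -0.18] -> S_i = -8.81*0.38^i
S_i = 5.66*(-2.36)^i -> [5.66, -13.36, 31.52, -74.4, 175.58]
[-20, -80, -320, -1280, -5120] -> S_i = -20*4^i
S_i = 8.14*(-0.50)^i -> [8.14, -4.07, 2.04, -1.02, 0.51]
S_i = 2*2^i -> [2, 4, 8, 16, 32]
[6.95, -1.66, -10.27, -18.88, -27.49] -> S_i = 6.95 + -8.61*i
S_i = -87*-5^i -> [-87, 435, -2175, 10875, -54375]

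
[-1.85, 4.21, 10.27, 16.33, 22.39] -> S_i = -1.85 + 6.06*i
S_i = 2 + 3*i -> [2, 5, 8, 11, 14]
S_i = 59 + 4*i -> [59, 63, 67, 71, 75]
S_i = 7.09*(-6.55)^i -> [7.09, -46.44, 304.18, -1992.37, 13050.03]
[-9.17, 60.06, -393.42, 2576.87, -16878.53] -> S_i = -9.17*(-6.55)^i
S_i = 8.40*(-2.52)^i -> [8.4, -21.17, 53.34, -134.43, 338.75]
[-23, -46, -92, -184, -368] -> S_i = -23*2^i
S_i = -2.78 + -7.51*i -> [-2.78, -10.29, -17.8, -25.31, -32.82]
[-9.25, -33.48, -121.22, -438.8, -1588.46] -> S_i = -9.25*3.62^i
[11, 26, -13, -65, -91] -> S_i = Random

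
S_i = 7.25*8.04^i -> [7.25, 58.29, 468.65, 3767.96, 30294.39]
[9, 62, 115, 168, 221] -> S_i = 9 + 53*i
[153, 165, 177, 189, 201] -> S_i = 153 + 12*i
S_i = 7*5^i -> [7, 35, 175, 875, 4375]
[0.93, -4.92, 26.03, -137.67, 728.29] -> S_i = 0.93*(-5.29)^i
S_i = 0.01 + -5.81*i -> [0.01, -5.8, -11.61, -17.42, -23.23]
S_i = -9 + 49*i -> [-9, 40, 89, 138, 187]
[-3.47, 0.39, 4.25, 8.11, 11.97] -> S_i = -3.47 + 3.86*i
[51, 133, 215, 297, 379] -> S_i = 51 + 82*i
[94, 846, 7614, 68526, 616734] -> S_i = 94*9^i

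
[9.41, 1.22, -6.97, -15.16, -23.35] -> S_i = 9.41 + -8.19*i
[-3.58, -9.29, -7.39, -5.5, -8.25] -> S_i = Random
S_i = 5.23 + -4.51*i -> [5.23, 0.72, -3.79, -8.3, -12.81]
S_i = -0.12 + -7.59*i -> [-0.12, -7.71, -15.3, -22.89, -30.48]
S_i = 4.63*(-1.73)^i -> [4.63, -8.01, 13.86, -23.97, 41.47]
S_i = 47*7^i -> [47, 329, 2303, 16121, 112847]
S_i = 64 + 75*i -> [64, 139, 214, 289, 364]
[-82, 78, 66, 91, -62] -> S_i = Random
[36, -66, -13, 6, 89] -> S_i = Random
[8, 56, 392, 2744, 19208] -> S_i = 8*7^i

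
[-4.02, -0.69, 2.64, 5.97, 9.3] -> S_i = -4.02 + 3.33*i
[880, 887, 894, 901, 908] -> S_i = 880 + 7*i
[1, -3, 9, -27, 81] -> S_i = 1*-3^i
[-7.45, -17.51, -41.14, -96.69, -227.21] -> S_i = -7.45*2.35^i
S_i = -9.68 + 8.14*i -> [-9.68, -1.54, 6.6, 14.74, 22.88]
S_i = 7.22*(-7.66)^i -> [7.22, -55.31, 423.64, -3245.07, 24857.2]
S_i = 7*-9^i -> [7, -63, 567, -5103, 45927]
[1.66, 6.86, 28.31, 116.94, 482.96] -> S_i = 1.66*4.13^i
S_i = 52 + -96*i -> [52, -44, -140, -236, -332]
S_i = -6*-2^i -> [-6, 12, -24, 48, -96]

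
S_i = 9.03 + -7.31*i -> [9.03, 1.72, -5.59, -12.9, -20.21]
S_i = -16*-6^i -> [-16, 96, -576, 3456, -20736]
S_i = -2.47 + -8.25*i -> [-2.47, -10.72, -18.97, -27.22, -35.47]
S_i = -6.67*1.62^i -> [-6.67, -10.81, -17.5, -28.36, -45.94]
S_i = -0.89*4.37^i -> [-0.89, -3.89, -17.0, -74.27, -324.58]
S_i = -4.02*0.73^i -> [-4.02, -2.93, -2.14, -1.56, -1.14]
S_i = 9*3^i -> [9, 27, 81, 243, 729]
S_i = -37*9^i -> [-37, -333, -2997, -26973, -242757]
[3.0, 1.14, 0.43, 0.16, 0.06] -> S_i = 3.00*0.38^i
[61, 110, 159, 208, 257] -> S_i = 61 + 49*i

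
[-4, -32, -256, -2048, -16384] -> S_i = -4*8^i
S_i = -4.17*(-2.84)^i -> [-4.17, 11.84, -33.63, 95.52, -271.27]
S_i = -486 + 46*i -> [-486, -440, -394, -348, -302]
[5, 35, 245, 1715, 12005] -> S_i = 5*7^i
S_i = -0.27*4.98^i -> [-0.27, -1.34, -6.7, -33.35, -166.07]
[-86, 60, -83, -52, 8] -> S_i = Random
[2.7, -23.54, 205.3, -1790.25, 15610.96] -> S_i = 2.70*(-8.72)^i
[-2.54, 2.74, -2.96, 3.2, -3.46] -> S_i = -2.54*(-1.08)^i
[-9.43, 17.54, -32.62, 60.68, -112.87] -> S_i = -9.43*(-1.86)^i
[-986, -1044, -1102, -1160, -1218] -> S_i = -986 + -58*i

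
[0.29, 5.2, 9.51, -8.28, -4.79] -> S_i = Random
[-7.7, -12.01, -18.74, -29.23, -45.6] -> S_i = -7.70*1.56^i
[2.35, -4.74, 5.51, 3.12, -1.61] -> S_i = Random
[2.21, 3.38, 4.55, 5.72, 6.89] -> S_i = 2.21 + 1.17*i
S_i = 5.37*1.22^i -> [5.37, 6.55, 7.99, 9.75, 11.9]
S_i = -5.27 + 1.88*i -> [-5.27, -3.39, -1.51, 0.37, 2.25]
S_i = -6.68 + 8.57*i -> [-6.68, 1.89, 10.46, 19.03, 27.6]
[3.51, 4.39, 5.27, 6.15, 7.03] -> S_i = 3.51 + 0.88*i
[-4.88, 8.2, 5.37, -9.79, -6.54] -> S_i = Random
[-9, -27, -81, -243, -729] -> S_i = -9*3^i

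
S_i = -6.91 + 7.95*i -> [-6.91, 1.04, 8.99, 16.94, 24.89]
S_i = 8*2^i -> [8, 16, 32, 64, 128]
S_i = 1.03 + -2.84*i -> [1.03, -1.81, -4.65, -7.49, -10.33]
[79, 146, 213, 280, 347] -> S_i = 79 + 67*i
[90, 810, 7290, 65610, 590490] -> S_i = 90*9^i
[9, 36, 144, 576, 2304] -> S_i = 9*4^i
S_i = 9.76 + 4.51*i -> [9.76, 14.27, 18.78, 23.29, 27.8]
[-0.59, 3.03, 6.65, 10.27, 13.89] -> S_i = -0.59 + 3.62*i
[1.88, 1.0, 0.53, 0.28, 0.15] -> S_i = 1.88*0.53^i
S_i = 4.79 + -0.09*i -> [4.79, 4.7, 4.61, 4.52, 4.43]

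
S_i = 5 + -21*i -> [5, -16, -37, -58, -79]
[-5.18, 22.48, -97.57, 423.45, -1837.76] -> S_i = -5.18*(-4.34)^i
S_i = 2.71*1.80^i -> [2.71, 4.88, 8.78, 15.8, 28.45]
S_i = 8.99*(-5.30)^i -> [8.99, -47.65, 252.53, -1338.4, 7093.54]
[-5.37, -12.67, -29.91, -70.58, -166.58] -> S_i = -5.37*2.36^i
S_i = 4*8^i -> [4, 32, 256, 2048, 16384]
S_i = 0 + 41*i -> [0, 41, 82, 123, 164]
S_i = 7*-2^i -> [7, -14, 28, -56, 112]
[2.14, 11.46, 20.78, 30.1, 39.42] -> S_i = 2.14 + 9.32*i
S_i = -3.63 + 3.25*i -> [-3.63, -0.38, 2.87, 6.12, 9.37]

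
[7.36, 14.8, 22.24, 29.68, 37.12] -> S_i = 7.36 + 7.44*i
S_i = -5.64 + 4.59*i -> [-5.64, -1.05, 3.54, 8.13, 12.72]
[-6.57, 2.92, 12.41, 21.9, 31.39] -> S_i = -6.57 + 9.49*i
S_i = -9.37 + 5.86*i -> [-9.37, -3.51, 2.35, 8.21, 14.07]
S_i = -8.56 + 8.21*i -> [-8.56, -0.35, 7.86, 16.07, 24.28]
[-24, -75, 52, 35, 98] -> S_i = Random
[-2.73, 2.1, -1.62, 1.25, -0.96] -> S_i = -2.73*(-0.77)^i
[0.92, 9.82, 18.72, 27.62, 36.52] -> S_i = 0.92 + 8.90*i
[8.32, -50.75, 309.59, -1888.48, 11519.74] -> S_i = 8.32*(-6.10)^i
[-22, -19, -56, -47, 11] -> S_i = Random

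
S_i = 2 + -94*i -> [2, -92, -186, -280, -374]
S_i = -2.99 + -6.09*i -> [-2.99, -9.08, -15.17, -21.26, -27.35]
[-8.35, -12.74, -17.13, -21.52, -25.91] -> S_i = -8.35 + -4.39*i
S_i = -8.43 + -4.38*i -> [-8.43, -12.81, -17.19, -21.57, -25.95]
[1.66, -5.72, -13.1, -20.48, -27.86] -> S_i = 1.66 + -7.38*i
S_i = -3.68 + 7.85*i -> [-3.68, 4.17, 12.02, 19.87, 27.72]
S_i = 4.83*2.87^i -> [4.83, 13.86, 39.78, 114.18, 327.7]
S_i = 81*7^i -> [81, 567, 3969, 27783, 194481]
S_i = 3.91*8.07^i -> [3.91, 31.55, 254.64, 2054.93, 16583.3]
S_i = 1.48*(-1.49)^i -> [1.48, -2.21, 3.29, -4.9, 7.29]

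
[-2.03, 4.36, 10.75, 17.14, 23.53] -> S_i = -2.03 + 6.39*i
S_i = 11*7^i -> [11, 77, 539, 3773, 26411]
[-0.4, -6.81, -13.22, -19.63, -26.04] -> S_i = -0.40 + -6.41*i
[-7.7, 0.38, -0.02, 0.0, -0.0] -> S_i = -7.70*(-0.05)^i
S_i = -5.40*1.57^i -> [-5.4, -8.48, -13.31, -20.9, -32.81]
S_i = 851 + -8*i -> [851, 843, 835, 827, 819]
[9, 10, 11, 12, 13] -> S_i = 9 + 1*i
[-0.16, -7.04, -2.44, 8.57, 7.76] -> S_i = Random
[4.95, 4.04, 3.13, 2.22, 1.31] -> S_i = 4.95 + -0.91*i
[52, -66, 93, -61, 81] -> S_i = Random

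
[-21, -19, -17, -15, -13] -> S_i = -21 + 2*i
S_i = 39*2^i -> [39, 78, 156, 312, 624]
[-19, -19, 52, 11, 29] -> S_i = Random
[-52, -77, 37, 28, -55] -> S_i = Random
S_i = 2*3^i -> [2, 6, 18, 54, 162]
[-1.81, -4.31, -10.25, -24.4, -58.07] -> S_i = -1.81*2.38^i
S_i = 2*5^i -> [2, 10, 50, 250, 1250]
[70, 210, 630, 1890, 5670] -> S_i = 70*3^i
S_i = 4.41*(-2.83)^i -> [4.41, -12.48, 35.32, -99.95, 282.87]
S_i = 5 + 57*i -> [5, 62, 119, 176, 233]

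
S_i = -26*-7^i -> [-26, 182, -1274, 8918, -62426]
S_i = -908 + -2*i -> [-908, -910, -912, -914, -916]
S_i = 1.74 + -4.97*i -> [1.74, -3.23, -8.2, -13.17, -18.14]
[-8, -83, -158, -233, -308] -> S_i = -8 + -75*i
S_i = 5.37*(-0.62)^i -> [5.37, -3.33, 2.06, -1.28, 0.79]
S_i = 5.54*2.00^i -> [5.54, 11.08, 22.16, 44.32, 88.64]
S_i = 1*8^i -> [1, 8, 64, 512, 4096]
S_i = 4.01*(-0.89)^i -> [4.01, -3.57, 3.18, -2.83, 2.52]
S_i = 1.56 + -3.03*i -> [1.56, -1.47, -4.5, -7.53, -10.56]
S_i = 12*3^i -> [12, 36, 108, 324, 972]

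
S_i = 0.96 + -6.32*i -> [0.96, -5.36, -11.68, -18.0, -24.32]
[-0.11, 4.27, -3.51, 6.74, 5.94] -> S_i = Random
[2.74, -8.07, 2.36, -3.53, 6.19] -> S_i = Random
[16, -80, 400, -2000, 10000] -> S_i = 16*-5^i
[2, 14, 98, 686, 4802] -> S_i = 2*7^i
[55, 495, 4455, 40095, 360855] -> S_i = 55*9^i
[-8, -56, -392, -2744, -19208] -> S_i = -8*7^i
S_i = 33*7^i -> [33, 231, 1617, 11319, 79233]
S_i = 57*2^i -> [57, 114, 228, 456, 912]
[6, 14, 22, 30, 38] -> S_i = 6 + 8*i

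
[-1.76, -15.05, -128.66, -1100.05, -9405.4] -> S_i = -1.76*8.55^i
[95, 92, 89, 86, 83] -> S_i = 95 + -3*i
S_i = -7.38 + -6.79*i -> [-7.38, -14.17, -20.96, -27.75, -34.54]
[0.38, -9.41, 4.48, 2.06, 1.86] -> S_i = Random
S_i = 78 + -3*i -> [78, 75, 72, 69, 66]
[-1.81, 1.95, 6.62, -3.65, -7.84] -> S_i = Random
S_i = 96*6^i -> [96, 576, 3456, 20736, 124416]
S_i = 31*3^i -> [31, 93, 279, 837, 2511]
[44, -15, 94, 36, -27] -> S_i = Random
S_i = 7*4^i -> [7, 28, 112, 448, 1792]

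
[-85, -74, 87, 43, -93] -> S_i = Random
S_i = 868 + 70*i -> [868, 938, 1008, 1078, 1148]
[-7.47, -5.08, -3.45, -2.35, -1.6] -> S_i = -7.47*0.68^i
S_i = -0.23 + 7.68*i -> [-0.23, 7.45, 15.13, 22.81, 30.49]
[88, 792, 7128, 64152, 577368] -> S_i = 88*9^i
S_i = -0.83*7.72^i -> [-0.83, -6.41, -49.47, -381.88, -2948.13]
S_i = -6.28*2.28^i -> [-6.28, -14.32, -32.65, -74.43, -169.71]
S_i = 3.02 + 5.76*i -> [3.02, 8.78, 14.54, 20.3, 26.06]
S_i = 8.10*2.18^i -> [8.1, 17.66, 38.49, 83.92, 182.94]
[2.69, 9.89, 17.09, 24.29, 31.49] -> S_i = 2.69 + 7.20*i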